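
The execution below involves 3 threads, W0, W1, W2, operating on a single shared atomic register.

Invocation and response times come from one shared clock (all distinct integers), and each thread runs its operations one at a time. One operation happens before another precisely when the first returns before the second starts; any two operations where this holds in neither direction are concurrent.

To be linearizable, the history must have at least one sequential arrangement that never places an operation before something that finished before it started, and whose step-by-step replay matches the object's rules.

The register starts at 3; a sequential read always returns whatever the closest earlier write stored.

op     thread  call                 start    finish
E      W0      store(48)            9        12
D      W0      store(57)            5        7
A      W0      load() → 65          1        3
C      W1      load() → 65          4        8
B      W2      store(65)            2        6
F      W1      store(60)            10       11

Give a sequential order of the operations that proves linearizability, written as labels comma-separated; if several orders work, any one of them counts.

1. B store(65), leaving value 65
2. A load() → 65, leaving value 65
3. C load() → 65, leaving value 65
4. D store(57), leaving value 57
5. E store(48), leaving value 48
6. F store(60), leaving value 60

B, A, C, D, E, F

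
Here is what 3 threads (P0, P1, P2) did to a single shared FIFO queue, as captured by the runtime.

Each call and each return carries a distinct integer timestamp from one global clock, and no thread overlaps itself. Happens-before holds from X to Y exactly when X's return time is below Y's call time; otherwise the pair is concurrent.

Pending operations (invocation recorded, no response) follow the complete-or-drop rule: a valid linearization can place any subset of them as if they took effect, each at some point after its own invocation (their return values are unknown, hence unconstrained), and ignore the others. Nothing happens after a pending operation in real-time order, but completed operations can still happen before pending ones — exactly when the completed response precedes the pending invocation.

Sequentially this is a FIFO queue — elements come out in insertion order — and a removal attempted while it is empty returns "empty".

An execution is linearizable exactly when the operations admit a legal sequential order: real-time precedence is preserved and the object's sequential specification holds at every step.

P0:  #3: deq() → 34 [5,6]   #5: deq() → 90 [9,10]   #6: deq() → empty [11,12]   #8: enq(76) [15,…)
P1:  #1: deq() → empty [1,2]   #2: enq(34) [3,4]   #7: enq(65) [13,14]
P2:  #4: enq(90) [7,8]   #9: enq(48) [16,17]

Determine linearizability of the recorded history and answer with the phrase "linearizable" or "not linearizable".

linearizable

one valid linearization: #1, #2, #3, #4, #5, #6, #7, #8, #9
1. #1 deq() → empty, leaving queue <>
2. #2 enq(34), leaving queue <34>
3. #3 deq() → 34, leaving queue <>
4. #4 enq(90), leaving queue <90>
5. #5 deq() → 90, leaving queue <>
6. #6 deq() → empty, leaving queue <>
7. #7 enq(65), leaving queue <65>
8. #8 enq(76) (pending, included), leaving queue <65,76>
9. #9 enq(48), leaving queue <65,76,48>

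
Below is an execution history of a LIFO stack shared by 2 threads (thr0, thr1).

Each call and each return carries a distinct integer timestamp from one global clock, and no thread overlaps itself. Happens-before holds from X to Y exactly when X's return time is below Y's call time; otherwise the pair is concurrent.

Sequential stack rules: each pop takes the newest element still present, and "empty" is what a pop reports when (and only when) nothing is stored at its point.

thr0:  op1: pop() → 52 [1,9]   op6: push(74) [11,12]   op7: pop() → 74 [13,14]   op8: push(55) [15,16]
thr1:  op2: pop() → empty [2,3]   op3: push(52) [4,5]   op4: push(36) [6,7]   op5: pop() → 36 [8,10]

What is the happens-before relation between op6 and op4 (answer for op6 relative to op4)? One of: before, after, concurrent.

after

op6 spans [11,12], op4 spans [6,7]
resp(op4)=7 < inv(op6)=11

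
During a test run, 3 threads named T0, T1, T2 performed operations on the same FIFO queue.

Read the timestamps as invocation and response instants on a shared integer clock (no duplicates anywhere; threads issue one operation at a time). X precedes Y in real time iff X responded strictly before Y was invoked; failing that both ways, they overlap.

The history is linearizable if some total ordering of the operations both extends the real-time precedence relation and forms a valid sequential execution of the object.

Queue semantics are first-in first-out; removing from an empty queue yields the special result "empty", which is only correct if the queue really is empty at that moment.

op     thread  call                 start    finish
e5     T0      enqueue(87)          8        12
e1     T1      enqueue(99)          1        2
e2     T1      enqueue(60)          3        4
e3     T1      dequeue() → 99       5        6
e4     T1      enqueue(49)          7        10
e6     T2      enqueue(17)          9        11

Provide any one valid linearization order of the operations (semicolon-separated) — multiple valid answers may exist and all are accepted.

e1; e2; e3; e4; e5; e6

1. e1 enqueue(99), leaving queue <99>
2. e2 enqueue(60), leaving queue <99,60>
3. e3 dequeue() → 99, leaving queue <60>
4. e4 enqueue(49), leaving queue <60,49>
5. e5 enqueue(87), leaving queue <60,49,87>
6. e6 enqueue(17), leaving queue <60,49,87,17>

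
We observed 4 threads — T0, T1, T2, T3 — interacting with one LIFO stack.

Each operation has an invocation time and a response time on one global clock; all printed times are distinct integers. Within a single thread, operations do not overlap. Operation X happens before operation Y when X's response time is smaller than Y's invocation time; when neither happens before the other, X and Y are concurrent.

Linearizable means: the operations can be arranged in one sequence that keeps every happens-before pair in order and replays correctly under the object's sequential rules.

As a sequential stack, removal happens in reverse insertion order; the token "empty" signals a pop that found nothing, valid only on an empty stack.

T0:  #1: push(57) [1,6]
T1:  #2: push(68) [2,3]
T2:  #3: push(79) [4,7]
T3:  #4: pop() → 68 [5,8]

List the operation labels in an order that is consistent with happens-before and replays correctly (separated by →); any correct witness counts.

#1 → #2 → #4 → #3

1. #1 push(57), leaving stack <57>
2. #2 push(68), leaving stack <57,68>
3. #4 pop() → 68, leaving stack <57>
4. #3 push(79), leaving stack <57,79>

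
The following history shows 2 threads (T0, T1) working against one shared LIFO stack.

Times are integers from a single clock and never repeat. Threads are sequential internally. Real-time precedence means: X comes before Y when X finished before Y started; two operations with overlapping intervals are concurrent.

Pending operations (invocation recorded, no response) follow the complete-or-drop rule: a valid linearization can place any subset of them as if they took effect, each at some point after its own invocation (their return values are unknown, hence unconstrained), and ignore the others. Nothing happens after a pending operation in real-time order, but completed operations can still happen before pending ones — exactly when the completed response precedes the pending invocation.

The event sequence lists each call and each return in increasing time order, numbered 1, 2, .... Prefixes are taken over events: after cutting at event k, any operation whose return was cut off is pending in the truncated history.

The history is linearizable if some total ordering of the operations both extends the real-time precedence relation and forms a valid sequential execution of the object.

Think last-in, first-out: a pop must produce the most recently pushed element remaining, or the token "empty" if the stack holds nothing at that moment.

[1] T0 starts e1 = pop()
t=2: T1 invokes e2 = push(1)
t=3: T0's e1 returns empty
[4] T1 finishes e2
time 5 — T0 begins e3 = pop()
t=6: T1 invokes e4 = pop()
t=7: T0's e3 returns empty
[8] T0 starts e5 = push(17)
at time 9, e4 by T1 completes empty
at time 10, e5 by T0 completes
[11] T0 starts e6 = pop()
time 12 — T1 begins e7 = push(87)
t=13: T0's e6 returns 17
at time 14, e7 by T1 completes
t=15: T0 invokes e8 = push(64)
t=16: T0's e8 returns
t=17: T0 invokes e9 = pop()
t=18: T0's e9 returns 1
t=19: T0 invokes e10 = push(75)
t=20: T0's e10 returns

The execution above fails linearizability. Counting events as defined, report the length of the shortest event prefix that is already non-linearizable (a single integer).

events 1..8 are linearizable, e.g. via e1, e2, e4, e3:
1. e1 pop() → empty, leaving stack <>
2. e2 push(1), leaving stack <1>
3. e4 pop() (pending, included), leaving stack <>
4. e3 pop() → empty, leaving stack <>
with event 9 included (e4 responding at time 9), all real-time-consistent orders fail
completion choices over the 1 pending operation (e5) were checked; none helps
take e1, e2, e3, e4 (pending dropped): step 3 already fails, because e3 pop() → empty cannot occur there
take e1, e2, e4, e3 (pending dropped): step 3 already fails, because e4 pop() → empty cannot occur there

9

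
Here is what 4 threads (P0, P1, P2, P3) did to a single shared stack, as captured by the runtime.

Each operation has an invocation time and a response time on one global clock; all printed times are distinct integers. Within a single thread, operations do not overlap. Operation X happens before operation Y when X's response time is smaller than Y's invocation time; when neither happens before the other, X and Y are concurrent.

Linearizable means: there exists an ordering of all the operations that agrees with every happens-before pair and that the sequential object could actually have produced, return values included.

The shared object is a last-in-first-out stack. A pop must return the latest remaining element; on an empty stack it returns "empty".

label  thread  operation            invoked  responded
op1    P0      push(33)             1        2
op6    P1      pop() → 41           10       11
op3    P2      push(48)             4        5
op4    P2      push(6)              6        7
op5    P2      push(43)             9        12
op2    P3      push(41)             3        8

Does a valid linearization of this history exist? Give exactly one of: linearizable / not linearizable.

linearizable

witness order: op1, op3, op4, op2, op6, op5
1. op1 push(33), leaving stack <33>
2. op3 push(48), leaving stack <33,48>
3. op4 push(6), leaving stack <33,48,6>
4. op2 push(41), leaving stack <33,48,6,41>
5. op6 pop() → 41, leaving stack <33,48,6>
6. op5 push(43), leaving stack <33,48,6,43>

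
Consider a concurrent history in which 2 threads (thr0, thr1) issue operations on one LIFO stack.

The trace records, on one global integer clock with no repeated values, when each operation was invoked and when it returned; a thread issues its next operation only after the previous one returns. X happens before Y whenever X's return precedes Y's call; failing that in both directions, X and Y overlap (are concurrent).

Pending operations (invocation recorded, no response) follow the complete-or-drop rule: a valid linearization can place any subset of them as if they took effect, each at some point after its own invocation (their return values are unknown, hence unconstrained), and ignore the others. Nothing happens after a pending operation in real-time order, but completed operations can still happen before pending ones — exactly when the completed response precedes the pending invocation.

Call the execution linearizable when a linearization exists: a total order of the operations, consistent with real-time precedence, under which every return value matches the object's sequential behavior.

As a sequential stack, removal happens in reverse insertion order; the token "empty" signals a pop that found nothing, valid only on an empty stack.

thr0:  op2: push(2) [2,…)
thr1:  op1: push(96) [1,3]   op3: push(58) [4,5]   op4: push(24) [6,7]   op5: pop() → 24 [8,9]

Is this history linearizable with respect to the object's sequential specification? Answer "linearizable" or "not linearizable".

one valid linearization: op1, op2, op3, op4, op5
1. op1 push(96), leaving stack <96>
2. op2 push(2) (pending, included), leaving stack <96,2>
3. op3 push(58), leaving stack <96,2,58>
4. op4 push(24), leaving stack <96,2,58,24>
5. op5 pop() → 24, leaving stack <96,2,58>

linearizable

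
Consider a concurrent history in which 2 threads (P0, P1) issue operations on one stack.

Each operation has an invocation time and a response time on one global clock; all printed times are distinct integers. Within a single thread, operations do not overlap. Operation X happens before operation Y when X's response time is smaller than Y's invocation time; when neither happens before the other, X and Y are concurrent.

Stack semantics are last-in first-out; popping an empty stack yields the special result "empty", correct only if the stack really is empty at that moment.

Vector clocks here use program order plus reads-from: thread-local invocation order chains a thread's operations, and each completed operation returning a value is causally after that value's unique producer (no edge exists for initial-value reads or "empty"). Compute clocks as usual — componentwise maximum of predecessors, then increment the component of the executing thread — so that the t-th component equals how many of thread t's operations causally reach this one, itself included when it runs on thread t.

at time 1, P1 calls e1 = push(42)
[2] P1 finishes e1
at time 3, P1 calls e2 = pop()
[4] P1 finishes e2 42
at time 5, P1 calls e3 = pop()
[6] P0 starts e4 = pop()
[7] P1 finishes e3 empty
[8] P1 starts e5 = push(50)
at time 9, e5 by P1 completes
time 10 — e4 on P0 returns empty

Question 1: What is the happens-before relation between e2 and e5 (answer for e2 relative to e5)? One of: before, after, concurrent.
Answer: before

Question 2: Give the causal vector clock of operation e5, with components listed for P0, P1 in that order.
Answer: (0, 4)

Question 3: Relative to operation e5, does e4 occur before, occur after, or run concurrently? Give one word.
Answer: concurrent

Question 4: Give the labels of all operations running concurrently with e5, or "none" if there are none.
Answer: e4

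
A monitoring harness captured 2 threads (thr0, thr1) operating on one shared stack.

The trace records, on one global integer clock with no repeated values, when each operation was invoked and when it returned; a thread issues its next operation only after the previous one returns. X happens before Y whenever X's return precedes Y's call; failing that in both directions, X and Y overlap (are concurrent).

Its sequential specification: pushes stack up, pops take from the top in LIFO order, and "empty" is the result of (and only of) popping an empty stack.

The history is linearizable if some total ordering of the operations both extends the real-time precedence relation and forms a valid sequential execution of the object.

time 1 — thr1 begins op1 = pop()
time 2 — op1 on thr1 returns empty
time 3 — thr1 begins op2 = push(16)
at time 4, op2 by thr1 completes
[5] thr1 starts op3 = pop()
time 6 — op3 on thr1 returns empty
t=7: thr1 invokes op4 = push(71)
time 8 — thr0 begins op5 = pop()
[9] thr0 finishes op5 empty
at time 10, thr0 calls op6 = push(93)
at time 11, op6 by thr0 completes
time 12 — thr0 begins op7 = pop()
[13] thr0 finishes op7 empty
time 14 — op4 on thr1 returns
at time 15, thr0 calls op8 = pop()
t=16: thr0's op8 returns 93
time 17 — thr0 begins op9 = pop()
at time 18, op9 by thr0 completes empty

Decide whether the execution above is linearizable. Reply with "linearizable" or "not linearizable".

already the first 6 events (up to op3's response at time 6) admit no linearization; the first 5 still do
one real-time candidate order over the 3 completed operations — the stack replay rejects it
one such order, op1, op2, op3, breaks at step 3 where op3 pop() → empty is illegal

not linearizable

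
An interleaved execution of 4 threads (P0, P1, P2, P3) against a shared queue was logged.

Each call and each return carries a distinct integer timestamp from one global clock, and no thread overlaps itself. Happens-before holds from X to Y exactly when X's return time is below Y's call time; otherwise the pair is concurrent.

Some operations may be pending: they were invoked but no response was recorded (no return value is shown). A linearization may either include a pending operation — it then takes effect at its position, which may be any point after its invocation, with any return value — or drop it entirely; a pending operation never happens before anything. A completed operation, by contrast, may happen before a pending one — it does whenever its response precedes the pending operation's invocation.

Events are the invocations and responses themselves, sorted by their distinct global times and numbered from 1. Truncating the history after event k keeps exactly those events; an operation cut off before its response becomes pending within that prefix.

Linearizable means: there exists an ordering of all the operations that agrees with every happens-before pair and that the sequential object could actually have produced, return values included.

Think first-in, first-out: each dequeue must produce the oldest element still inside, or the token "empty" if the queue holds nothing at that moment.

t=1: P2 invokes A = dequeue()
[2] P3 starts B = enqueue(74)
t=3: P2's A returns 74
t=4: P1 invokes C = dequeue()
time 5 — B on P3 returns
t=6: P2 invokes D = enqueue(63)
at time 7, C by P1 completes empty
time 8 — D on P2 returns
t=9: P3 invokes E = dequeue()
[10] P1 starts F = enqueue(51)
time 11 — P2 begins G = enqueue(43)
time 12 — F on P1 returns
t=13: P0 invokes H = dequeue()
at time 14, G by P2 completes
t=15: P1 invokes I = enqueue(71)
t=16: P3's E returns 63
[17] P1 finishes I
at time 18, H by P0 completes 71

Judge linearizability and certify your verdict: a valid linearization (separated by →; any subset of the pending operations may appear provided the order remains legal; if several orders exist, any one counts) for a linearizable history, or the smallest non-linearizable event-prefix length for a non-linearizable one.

not linearizable — minimal violating prefix: 18 events

prefix check: 1..17 passes, 1..18 fails once H's time-18 response joins
9 completed operations, 125 real-time-consistent orders — every queue replay fails
for example A, B, C, D, E, F, G, H, I fails at step 1: A dequeue() → 74 is not legal there
for example A, B, C, D, E, F, G, I, H fails at step 1: A dequeue() → 74 is not legal there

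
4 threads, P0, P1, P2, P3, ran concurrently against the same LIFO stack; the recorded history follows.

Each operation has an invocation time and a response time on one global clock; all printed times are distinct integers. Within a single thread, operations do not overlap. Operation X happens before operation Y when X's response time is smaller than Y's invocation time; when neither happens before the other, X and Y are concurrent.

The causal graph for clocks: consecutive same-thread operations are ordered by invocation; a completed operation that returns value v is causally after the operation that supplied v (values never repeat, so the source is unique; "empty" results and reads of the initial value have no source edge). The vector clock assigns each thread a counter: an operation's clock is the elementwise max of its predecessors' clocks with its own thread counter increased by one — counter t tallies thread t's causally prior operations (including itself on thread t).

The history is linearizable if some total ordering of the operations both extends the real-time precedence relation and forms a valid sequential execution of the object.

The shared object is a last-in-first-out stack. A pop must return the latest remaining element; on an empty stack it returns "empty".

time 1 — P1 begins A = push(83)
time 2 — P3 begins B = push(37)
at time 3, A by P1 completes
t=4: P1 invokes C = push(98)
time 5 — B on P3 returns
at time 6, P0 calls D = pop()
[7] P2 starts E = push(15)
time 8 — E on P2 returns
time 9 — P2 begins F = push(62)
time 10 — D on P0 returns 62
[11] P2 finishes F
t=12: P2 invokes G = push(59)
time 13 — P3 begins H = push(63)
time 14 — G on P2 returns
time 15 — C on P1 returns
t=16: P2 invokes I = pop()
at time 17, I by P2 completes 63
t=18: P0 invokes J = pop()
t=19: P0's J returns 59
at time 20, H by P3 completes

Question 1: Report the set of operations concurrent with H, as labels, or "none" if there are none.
C, G, I, J

H spans [13,20]: anything still running between times 13 and 20 counts as concurrent
A [1,3]: before
B [2,5]: before
C [4,15]: concurrent
D [6,10]: before
E [7,8]: before
F [9,11]: before
G [12,14]: concurrent
I [16,17]: concurrent
J [18,19]: concurrent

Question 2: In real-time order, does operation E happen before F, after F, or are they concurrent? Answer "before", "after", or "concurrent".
before

E spans [7,8], F spans [9,11]
resp(E)=8 < inv(F)=9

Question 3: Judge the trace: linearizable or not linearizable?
linearizable

a witness: A, B, C, E, F, D, G, H, I, J
step 1: A push(83) — stack <83>
step 2: B push(37) — stack <83,37>
step 3: C push(98) — stack <83,37,98>
step 4: E push(15) — stack <83,37,98,15>
step 5: F push(62) — stack <83,37,98,15,62>
step 6: D pop() → 62 — stack <83,37,98,15>
step 7: G push(59) — stack <83,37,98,15,59>
step 8: H push(63) — stack <83,37,98,15,59,63>
step 9: I pop() → 63 — stack <83,37,98,15,59>
step 10: J pop() → 59 — stack <83,37,98,15>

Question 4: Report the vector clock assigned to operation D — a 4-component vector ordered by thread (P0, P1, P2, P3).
(1, 0, 2, 0)

root op B, invoked 2: fresh clock plus P3's own tick → (0, 0, 0, 1)
root op E, invoked 7: fresh clock plus P2's own tick → (0, 0, 1, 0)
root op A, invoked 1: fresh clock plus P1's own tick → (0, 1, 0, 0)
invoked at 13, H merges VC(B)=(0, 0, 0, 1) and bumps P3's slot → (0, 0, 0, 2)
invoked at 9, F merges VC(E)=(0, 0, 1, 0) and bumps P2's slot → (0, 0, 2, 0)
invoked at 4, C merges VC(A)=(0, 1, 0, 0) and bumps P1's slot → (0, 2, 0, 0)
invoked at 12, G merges VC(F)=(0, 0, 2, 0) and bumps P2's slot → (0, 0, 3, 0)
invoked at 6, D merges VC(F)=(0, 0, 2, 0) and bumps P0's slot → (1, 0, 2, 0)
invoked at 18, J merges VC(D)=(1, 0, 2, 0), VC(G)=(0, 0, 3, 0) and bumps P0's slot → (2, 0, 3, 0)
invoked at 16, I merges VC(G)=(0, 0, 3, 0), VC(H)=(0, 0, 0, 2) and bumps P2's slot → (0, 0, 4, 2)
target: VC(D) = (1, 0, 2, 0)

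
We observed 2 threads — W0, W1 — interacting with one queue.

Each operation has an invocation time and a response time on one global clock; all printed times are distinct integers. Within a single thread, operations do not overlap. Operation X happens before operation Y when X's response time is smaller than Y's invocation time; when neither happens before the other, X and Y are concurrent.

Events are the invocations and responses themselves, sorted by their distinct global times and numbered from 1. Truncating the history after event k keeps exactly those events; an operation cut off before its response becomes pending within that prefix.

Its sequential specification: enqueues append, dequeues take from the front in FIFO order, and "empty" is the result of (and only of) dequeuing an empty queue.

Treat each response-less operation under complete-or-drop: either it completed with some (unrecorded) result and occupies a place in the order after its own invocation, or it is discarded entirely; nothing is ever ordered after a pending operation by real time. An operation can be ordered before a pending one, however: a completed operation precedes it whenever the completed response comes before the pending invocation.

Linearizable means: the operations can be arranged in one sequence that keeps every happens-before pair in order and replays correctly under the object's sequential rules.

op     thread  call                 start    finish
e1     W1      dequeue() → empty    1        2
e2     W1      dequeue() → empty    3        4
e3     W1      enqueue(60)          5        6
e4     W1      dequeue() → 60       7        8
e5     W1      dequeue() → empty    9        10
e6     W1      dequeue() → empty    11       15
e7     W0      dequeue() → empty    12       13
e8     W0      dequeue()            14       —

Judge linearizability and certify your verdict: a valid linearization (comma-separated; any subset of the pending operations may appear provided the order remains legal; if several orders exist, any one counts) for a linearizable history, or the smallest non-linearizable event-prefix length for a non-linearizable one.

linearizable — witness: e1, e2, e3, e4, e5, e6, e7

1. e1 dequeue() → empty, leaving queue <>
2. e2 dequeue() → empty, leaving queue <>
3. e3 enqueue(60), leaving queue <60>
4. e4 dequeue() → 60, leaving queue <>
5. e5 dequeue() → empty, leaving queue <>
6. e6 dequeue() → empty, leaving queue <>
7. e7 dequeue() → empty, leaving queue <>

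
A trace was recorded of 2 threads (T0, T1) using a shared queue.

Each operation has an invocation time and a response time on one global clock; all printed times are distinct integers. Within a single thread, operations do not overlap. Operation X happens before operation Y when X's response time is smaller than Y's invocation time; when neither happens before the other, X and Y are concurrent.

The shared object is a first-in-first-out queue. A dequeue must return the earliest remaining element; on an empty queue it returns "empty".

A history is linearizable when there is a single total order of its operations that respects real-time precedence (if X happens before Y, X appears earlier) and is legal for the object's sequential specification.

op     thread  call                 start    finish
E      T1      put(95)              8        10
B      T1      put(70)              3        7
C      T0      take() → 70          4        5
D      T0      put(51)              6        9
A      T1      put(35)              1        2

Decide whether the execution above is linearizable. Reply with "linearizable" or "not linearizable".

already the first 5 events (up to C's response at time 5) admit no linearization; the first 4 still do
the sole real-time-consistent order of 2 completed operations fails the queue replay
completion choices over the 1 pending operation (B) were checked; none helps
one such order, A, C (pending dropped), breaks at step 2 where C take() → 70 is illegal

not linearizable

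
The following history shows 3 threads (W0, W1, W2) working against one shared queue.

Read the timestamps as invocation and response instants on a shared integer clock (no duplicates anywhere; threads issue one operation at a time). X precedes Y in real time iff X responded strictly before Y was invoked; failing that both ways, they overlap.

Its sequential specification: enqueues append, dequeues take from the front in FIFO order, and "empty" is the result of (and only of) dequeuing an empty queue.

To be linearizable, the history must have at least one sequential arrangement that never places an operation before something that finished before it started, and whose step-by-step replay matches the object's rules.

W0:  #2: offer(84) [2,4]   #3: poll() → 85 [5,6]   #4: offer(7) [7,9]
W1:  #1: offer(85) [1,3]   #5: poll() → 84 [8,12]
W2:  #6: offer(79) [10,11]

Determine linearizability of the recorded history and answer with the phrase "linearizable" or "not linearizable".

witness order: #1, #2, #3, #4, #5, #6
1. #1 offer(85), leaving queue <85>
2. #2 offer(84), leaving queue <85,84>
3. #3 poll() → 85, leaving queue <84>
4. #4 offer(7), leaving queue <84,7>
5. #5 poll() → 84, leaving queue <7>
6. #6 offer(79), leaving queue <7,79>

linearizable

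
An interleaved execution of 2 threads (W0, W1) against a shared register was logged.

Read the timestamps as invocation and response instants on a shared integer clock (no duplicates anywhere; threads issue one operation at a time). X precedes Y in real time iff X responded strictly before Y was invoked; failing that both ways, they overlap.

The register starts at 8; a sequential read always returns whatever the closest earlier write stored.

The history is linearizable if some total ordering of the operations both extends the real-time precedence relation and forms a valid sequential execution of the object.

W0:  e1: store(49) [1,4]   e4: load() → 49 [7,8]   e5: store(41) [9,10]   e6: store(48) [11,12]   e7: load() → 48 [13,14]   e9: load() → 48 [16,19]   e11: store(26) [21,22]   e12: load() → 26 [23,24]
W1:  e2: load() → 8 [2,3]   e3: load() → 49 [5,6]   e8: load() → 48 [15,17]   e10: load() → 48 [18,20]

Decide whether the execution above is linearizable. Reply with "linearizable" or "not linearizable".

a witness: e2, e1, e3, e4, e5, e6, e7, e8, e9, e10, e11, e12
after step 1 (e2 load() → 8): value 8
after step 2 (e1 store(49)): value 49
after step 3 (e3 load() → 49): value 49
after step 4 (e4 load() → 49): value 49
after step 5 (e5 store(41)): value 41
after step 6 (e6 store(48)): value 48
after step 7 (e7 load() → 48): value 48
after step 8 (e8 load() → 48): value 48
after step 9 (e9 load() → 48): value 48
after step 10 (e10 load() → 48): value 48
after step 11 (e11 store(26)): value 26
after step 12 (e12 load() → 26): value 26

linearizable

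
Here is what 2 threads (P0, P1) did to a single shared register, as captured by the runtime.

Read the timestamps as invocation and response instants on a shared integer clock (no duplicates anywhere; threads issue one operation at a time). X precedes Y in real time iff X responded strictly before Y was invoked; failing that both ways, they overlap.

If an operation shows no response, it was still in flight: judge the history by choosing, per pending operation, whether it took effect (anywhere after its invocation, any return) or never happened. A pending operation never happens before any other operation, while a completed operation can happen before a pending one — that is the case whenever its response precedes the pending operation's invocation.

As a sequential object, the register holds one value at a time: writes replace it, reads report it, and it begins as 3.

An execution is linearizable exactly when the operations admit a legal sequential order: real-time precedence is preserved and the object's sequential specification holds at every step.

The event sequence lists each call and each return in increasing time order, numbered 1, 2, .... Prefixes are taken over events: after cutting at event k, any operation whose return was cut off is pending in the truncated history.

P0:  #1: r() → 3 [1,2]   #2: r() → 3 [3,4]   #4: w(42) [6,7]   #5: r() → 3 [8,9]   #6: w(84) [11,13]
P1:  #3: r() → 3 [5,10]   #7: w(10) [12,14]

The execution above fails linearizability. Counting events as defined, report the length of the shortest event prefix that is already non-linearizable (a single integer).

events 1..8 are linearizable; a witness order is #1, #2, #3, #4:
after step 1 (#1 r() → 3): value 3
after step 2 (#2 r() → 3): value 3
after step 3 (#3 r() (pending, included)): value 3
after step 4 (#4 w(42)): value 42
adding event 9 (#5 responds at 9) leaves no legal real-time order
no escape via the 1 pending operation (#3): every completion choice fails
one such order, #1, #2, #4, #5 (pending dropped), breaks at step 4 where #5 r() → 3 is illegal

9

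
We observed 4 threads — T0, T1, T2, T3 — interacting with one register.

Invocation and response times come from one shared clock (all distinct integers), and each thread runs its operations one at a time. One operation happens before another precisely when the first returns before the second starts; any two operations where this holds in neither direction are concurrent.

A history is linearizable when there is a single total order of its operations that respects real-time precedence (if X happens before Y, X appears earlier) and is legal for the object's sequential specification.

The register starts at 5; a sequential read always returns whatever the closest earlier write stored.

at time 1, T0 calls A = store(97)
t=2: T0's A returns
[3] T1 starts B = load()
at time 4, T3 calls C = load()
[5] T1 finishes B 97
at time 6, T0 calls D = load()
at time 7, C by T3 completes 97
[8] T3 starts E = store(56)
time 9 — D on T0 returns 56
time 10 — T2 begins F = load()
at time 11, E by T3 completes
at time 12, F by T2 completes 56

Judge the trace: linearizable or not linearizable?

linearizable

one valid linearization: A, B, C, E, D, F
step 1: A store(97) — value 97
step 2: B load() → 97 — value 97
step 3: C load() → 97 — value 97
step 4: E store(56) — value 56
step 5: D load() → 56 — value 56
step 6: F load() → 56 — value 56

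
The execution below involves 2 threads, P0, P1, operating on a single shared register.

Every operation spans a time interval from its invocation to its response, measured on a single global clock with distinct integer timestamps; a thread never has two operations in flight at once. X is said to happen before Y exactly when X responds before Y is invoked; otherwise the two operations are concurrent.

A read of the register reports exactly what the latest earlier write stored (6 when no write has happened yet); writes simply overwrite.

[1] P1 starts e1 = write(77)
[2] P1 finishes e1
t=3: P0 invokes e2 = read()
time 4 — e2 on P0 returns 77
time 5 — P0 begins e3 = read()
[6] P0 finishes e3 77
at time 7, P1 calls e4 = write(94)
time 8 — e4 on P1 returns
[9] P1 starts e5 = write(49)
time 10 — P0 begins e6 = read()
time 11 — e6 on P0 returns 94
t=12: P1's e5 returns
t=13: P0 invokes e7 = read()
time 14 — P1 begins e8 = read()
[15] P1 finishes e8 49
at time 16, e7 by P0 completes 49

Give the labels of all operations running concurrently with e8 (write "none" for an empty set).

overlap test against e8 [14,15]: concurrent iff the interval meets 14..15
e1 [1,2]: before
e2 [3,4]: before
e3 [5,6]: before
e4 [7,8]: before
e5 [9,12]: before
e6 [10,11]: before
e7 [13,16]: concurrent

e7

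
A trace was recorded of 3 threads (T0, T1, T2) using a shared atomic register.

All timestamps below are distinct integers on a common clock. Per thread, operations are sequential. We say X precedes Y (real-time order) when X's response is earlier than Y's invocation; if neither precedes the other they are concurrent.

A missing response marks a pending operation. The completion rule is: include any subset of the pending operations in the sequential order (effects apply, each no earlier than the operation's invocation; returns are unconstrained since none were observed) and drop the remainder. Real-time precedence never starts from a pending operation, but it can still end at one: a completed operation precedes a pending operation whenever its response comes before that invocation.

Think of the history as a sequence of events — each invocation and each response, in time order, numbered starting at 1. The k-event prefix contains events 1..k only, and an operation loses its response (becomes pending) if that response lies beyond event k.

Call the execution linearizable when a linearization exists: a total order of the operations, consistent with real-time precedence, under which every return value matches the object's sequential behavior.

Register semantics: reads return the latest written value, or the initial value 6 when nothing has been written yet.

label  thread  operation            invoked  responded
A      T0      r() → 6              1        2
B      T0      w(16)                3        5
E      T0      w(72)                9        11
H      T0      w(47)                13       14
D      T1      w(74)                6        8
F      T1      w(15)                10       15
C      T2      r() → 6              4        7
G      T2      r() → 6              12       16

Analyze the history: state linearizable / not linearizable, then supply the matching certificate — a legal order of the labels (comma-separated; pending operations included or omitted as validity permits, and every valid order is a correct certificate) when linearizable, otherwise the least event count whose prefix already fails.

not linearizable — minimal violating prefix: 16 events

through event 15 a valid linearization exists; event 16 (G responding at time 16) ends that
checked exhaustively: 24 real-time-consistent orders of 8 completed operations, zero legal atomic register replays
one such order, A, B, C, D, E, F, G, H, breaks at step 3 where C r() → 6 is illegal
one such order, A, B, C, D, E, F, H, G, breaks at step 3 where C r() → 6 is illegal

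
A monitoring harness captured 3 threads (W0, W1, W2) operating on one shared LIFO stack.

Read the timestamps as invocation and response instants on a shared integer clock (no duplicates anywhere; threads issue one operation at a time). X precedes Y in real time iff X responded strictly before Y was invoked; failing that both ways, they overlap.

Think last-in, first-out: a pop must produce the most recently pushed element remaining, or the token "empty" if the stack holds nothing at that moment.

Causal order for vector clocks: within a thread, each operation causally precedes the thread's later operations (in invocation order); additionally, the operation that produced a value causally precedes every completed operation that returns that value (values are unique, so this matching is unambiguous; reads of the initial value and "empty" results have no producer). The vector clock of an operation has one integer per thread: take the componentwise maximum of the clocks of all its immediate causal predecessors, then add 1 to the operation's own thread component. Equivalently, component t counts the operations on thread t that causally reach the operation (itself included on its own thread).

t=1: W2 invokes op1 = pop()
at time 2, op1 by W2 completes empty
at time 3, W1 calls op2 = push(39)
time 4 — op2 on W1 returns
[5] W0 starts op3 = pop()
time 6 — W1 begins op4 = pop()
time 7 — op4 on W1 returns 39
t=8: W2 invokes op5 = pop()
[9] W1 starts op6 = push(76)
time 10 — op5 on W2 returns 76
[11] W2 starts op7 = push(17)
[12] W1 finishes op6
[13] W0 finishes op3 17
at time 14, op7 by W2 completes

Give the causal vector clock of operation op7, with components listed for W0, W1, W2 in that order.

op1, invoked 1, has no incoming edges; only W2's bump applies → (0, 0, 1)
op2, invoked 3, has no incoming edges; only W1's bump applies → (0, 1, 0)
merge at op4 (invoked 6): VC(op2)=(0, 1, 0), own-thread bump on W1 → (0, 2, 0)
merge at op6 (invoked 9): VC(op4)=(0, 2, 0), own-thread bump on W1 → (0, 3, 0)
merge at op5 (invoked 8): VC(op1)=(0, 0, 1), VC(op6)=(0, 3, 0), own-thread bump on W2 → (0, 3, 2)
merge at op7 (invoked 11): VC(op5)=(0, 3, 2), own-thread bump on W2 → (0, 3, 3)
merge at op3 (invoked 5): VC(op7)=(0, 3, 3), own-thread bump on W0 → (1, 3, 3)
target: VC(op7) = (0, 3, 3)

(0, 3, 3)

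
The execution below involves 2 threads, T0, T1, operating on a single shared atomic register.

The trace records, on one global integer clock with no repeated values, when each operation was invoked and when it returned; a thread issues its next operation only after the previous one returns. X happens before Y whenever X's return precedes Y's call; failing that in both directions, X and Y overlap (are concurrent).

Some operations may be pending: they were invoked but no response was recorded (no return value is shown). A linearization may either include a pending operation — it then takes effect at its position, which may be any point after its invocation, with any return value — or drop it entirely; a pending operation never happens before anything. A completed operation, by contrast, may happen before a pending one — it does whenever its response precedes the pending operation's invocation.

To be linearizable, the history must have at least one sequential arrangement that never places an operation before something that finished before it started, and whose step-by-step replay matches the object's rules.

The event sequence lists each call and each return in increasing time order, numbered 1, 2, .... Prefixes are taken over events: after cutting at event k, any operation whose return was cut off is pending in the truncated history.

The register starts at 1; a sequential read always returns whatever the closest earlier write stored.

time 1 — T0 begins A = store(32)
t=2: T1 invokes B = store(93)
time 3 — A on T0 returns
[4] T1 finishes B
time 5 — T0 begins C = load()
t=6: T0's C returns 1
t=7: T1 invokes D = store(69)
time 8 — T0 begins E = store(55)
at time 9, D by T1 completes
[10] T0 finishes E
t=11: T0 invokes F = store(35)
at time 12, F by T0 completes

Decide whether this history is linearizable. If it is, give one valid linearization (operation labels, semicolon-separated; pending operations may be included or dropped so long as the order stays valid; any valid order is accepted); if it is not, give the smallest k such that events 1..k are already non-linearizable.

not linearizable — minimal violating prefix: 6 events

cut after 5 events: linearizable; cut after 6 events (C responds, time 6): not linearizable
the 3 completed operations admit 2 real-time orders; each fails the atomic register replay
take A, B, C: step 3 already fails, because C load() → 1 cannot occur there
take B, A, C: step 3 already fails, because C load() → 1 cannot occur there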